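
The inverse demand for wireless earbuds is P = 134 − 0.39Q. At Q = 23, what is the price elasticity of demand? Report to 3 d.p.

-13.939

At Q = 23, P = 134 − 0.39(23) = 125.03.
dP/dQ = −0.39, so dQ/dP = 1/(−0.39) = -2.564.
ε = (dQ/dP)(P/Q) = (-2.564)(125.03/23).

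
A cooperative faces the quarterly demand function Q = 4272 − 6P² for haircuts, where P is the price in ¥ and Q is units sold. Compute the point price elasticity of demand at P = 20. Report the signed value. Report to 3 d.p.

At P = 20, Q = 1872.
dQ/dP = −12P = -240.
ε = (dQ/dP)(P/Q) = (-240)(20/1872).

-2.564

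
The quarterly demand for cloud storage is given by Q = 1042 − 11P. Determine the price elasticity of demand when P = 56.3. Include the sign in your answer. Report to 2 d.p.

-1.47

At P = 56.3, Q = 422.700.
dQ/dP = −11.
ε = (dQ/dP)(P/Q) = (-11)(56.3/422.700).
|ε| > 1, so demand is elastic at this price.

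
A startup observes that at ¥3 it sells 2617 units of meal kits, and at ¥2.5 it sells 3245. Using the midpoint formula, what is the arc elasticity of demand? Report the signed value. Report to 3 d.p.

-1.178

ΔQ = 3245 − 2617 = 628; ΔP = 2.5 − 3 = -0.5.
Midpoints: P̄ = 2.75, Q̄ = 2931.0.
ε = (ΔQ/ΔP)(P̄/Q̄) = (628/-0.5)(2.75/2931.0).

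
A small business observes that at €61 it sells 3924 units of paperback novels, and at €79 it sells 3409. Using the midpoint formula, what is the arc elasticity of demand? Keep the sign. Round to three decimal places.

ΔQ = 3409 − 3924 = -515; ΔP = 79 − 61 = 18.
Midpoints: P̄ = 70.00, Q̄ = 3666.5.
ε = (ΔQ/ΔP)(P̄/Q̄) = (-515/18)(70.00/3666.5).

-0.546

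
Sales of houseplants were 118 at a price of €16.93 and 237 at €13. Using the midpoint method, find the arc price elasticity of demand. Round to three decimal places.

-2.553

ΔQ = 237 − 118 = 119; ΔP = 13 − 16.93 = -3.93.
Midpoints: P̄ = 14.96, Q̄ = 177.5.
ε = (ΔQ/ΔP)(P̄/Q̄) = (119/-3.93)(14.96/177.5).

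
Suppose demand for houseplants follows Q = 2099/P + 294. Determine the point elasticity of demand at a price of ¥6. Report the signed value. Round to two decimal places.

At P = 6, Q = 643.833.
dQ/dP = −2099/P² = -58.306.
ε = (dQ/dP)(P/Q) = (-58.306)(6/643.833).

-0.54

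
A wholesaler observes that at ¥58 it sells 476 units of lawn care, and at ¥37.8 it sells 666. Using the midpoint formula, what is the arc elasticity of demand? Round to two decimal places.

-0.79

ΔQ = 666 − 476 = 190; ΔP = 37.8 − 58 = -20.2.
Midpoints: P̄ = 47.90, Q̄ = 571.0.
ε = (ΔQ/ΔP)(P̄/Q̄) = (190/-20.2)(47.90/571.0).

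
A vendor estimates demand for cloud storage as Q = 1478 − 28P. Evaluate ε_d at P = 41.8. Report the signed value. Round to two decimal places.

At P = 41.8, Q = 307.600.
dQ/dP = −28.
ε = (dQ/dP)(P/Q) = (-28)(41.8/307.600).

-3.80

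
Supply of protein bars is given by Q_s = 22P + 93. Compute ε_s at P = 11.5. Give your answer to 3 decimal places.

0.731

At P = 11.5, Q_s = 346.
dQ_s/dP = 22.
ε_s = (dQ_s/dP)(P/Q_s) = (22)(11.5/346).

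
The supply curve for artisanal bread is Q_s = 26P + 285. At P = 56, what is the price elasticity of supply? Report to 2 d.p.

At P = 56, Q_s = 1741.
dQ_s/dP = 26.
ε_s = (dQ_s/dP)(P/Q_s) = (26)(56/1741).

0.84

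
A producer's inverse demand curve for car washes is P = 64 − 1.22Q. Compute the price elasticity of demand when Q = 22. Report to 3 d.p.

At Q = 22, P = 64 − 1.22(22) = 37.16.
dP/dQ = −1.22, so dQ/dP = 1/(−1.22) = -0.820.
ε = (dQ/dP)(P/Q) = (-0.820)(37.16/22).

-1.385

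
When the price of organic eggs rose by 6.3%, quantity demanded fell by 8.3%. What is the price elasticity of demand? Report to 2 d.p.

-1.32

ε = %ΔQ / %ΔP = (-8.3)/(6.3) = -1.317.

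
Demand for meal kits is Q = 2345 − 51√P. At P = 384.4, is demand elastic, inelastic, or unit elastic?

Q = 1345.088, dQ/dP = -1.301.
ε = (dQ/dP)(P/Q) ≈ -0.372.
|ε| = 0.37 < 1.

inelastic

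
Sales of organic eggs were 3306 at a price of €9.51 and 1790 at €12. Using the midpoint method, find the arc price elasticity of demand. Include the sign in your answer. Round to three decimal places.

ΔQ = 1790 − 3306 = -1516; ΔP = 12 − 9.51 = 2.49.
Midpoints: P̄ = 10.75, Q̄ = 2548.0.
ε = (ΔQ/ΔP)(P̄/Q̄) = (-1516/2.49)(10.75/2548.0).

-2.570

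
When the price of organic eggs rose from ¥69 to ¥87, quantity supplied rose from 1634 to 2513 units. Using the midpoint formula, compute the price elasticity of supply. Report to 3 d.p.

ΔQ = 2513 − 1634 = 879; ΔP = 87 − 69 = 18.
Midpoints: P̄ = 78.00, Q̄ = 2073.5.
ε_s = (ΔQ/ΔP)(P̄/Q̄) = (879/18)(78.00/2073.5).

1.837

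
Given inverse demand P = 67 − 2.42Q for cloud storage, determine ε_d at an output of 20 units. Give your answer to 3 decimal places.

At Q = 20, P = 67 − 2.42(20) = 18.60.
dP/dQ = −2.42, so dQ/dP = 1/(−2.42) = -0.413.
ε = (dQ/dP)(P/Q) = (-0.413)(18.60/20).

-0.384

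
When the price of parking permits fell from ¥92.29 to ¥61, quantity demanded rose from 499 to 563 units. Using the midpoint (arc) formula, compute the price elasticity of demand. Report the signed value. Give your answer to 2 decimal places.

ΔQ = 563 − 499 = 64; ΔP = 61 − 92.29 = -31.29.
Midpoints: P̄ = 76.65, Q̄ = 531.0.
ε = (ΔQ/ΔP)(P̄/Q̄) = (64/-31.29)(76.65/531.0).

-0.30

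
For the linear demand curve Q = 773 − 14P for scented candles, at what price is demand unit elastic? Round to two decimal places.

27.61

For linear demand Q = a − bP, ε = −bP/(a − bP). |ε| = 1 when bP = a − bP, i.e. P = a/(2b).
P = 773/(2·14) = 773/28 = 27.6071.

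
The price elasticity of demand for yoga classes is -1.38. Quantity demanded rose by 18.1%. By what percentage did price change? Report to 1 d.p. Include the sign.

%ΔP ≈ %ΔQ / ε = (18.1%)/(-1.38) = -13.12%.

-13.1%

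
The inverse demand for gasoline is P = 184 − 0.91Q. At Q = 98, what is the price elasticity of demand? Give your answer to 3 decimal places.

At Q = 98, P = 184 − 0.91(98) = 94.82.
dP/dQ = −0.91, so dQ/dP = 1/(−0.91) = -1.099.
ε = (dQ/dP)(P/Q) = (-1.099)(94.82/98).

-1.063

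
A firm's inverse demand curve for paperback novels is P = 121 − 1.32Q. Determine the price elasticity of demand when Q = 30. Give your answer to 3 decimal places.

-2.056

At Q = 30, P = 121 − 1.32(30) = 81.40.
dP/dQ = −1.32, so dQ/dP = 1/(−1.32) = -0.758.
ε = (dQ/dP)(P/Q) = (-0.758)(81.40/30).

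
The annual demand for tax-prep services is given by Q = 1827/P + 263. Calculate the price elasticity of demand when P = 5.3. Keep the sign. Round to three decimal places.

At P = 5.3, Q = 607.717.
dQ/dP = −1827/P² = -65.041.
ε = (dQ/dP)(P/Q) = (-65.041)(5.3/607.717).

-0.567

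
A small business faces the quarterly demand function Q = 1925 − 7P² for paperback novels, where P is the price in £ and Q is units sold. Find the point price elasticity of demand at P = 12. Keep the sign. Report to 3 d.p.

-2.198

At P = 12, Q = 917.
dQ/dP = −14P = -168.
ε = (dQ/dP)(P/Q) = (-168)(12/917).
|ε| > 1, so demand is elastic at this price.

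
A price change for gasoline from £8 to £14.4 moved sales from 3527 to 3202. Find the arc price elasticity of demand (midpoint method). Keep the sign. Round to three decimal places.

ΔQ = 3202 − 3527 = -325; ΔP = 14.4 − 8 = 6.4.
Midpoints: P̄ = 11.20, Q̄ = 3364.5.
ε = (ΔQ/ΔP)(P̄/Q̄) = (-325/6.4)(11.20/3364.5).

-0.169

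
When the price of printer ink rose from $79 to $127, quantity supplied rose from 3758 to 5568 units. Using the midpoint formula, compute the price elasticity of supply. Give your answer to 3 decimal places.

0.833

ΔQ = 5568 − 3758 = 1810; ΔP = 127 − 79 = 48.
Midpoints: P̄ = 103.00, Q̄ = 4663.0.
ε_s = (ΔQ/ΔP)(P̄/Q̄) = (1810/48)(103.00/4663.0).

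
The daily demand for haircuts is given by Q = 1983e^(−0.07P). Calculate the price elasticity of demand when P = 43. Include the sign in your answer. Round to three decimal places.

-3.010

At P = 43, Q = 97.745.
dQ/dP = −0.07·1983e^(−0.07P) = −0.07Q = -6.842.
ε = (dQ/dP)(P/Q) = (-6.842)(43/97.745).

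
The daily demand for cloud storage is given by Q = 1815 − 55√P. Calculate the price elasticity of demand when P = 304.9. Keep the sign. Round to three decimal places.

-0.562

At P = 304.9, Q = 854.624.
dQ/dP = −55/(2√P) = -1.575.
ε = (dQ/dP)(P/Q) = (-1.575)(304.9/854.624).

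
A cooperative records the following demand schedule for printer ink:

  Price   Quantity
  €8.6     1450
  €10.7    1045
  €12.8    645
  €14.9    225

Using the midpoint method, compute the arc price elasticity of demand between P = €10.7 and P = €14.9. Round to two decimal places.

-3.94

At P = 10.7, Q = 1045; at P = 14.9, Q = 225.
ΔQ = -820, ΔP = 4.2. Midpoints: P̄ = 12.80, Q̄ = 635.0.
ε = (ΔQ/ΔP)(P̄/Q̄) = (-820/4.2)(12.80/635.0).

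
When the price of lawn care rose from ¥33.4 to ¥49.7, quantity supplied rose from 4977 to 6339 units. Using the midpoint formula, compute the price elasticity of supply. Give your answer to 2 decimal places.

0.61

ΔQ = 6339 − 4977 = 1362; ΔP = 49.7 − 33.4 = 16.3.
Midpoints: P̄ = 41.55, Q̄ = 5658.0.
ε_s = (ΔQ/ΔP)(P̄/Q̄) = (1362/16.3)(41.55/5658.0).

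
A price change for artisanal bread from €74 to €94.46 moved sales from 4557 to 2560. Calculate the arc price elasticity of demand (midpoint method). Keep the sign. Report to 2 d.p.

ΔQ = 2560 − 4557 = -1997; ΔP = 94.46 − 74 = 20.46.
Midpoints: P̄ = 84.23, Q̄ = 3558.5.
ε = (ΔQ/ΔP)(P̄/Q̄) = (-1997/20.46)(84.23/3558.5).

-2.31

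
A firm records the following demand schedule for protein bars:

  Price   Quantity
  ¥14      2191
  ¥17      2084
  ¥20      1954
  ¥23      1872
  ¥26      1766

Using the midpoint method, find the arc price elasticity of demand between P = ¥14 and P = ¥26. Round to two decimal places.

At P = 14, Q = 2191; at P = 26, Q = 1766.
ΔQ = -425, ΔP = 12. Midpoints: P̄ = 20.00, Q̄ = 1978.5.
ε = (ΔQ/ΔP)(P̄/Q̄) = (-425/12)(20.00/1978.5).

-0.36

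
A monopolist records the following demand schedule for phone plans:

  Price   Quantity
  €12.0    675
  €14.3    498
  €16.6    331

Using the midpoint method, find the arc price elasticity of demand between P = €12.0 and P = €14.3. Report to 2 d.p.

At P = 12.0, Q = 675; at P = 14.3, Q = 498.
ΔQ = -177, ΔP = 2.3. Midpoints: P̄ = 13.15, Q̄ = 586.5.
ε = (ΔQ/ΔP)(P̄/Q̄) = (-177/2.3)(13.15/586.5).

-1.73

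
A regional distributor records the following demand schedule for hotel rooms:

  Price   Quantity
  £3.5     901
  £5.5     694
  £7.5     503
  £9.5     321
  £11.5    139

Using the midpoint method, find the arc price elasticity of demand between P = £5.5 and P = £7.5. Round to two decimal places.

At P = 5.5, Q = 694; at P = 7.5, Q = 503.
ΔQ = -191, ΔP = 2.0. Midpoints: P̄ = 6.50, Q̄ = 598.5.
ε = (ΔQ/ΔP)(P̄/Q̄) = (-191/2.0)(6.50/598.5).

-1.04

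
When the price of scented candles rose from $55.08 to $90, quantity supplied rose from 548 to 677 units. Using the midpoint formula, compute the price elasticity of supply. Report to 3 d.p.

ΔQ = 677 − 548 = 129; ΔP = 90 − 55.08 = 34.92.
Midpoints: P̄ = 72.54, Q̄ = 612.5.
ε_s = (ΔQ/ΔP)(P̄/Q̄) = (129/34.92)(72.54/612.5).

0.438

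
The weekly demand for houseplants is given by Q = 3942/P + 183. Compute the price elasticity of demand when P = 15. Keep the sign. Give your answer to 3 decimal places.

-0.590

At P = 15, Q = 445.800.
dQ/dP = −3942/P² = -17.520.
ε = (dQ/dP)(P/Q) = (-17.520)(15/445.800).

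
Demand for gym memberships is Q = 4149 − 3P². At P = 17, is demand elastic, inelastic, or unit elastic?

inelastic

Q = 3282, dQ/dP = -102.
ε = (dQ/dP)(P/Q) ≈ -0.528.
|ε| = 0.53 < 1.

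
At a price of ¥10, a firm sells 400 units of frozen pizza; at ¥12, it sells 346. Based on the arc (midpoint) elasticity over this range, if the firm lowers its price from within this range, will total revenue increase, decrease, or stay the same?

decrease

Arc ε = (-54/2)(11.00/373.0) ≈ -0.796.
|ε| = 0.80 < 1, so demand is inelastic. A price cut therefore reduces total revenue.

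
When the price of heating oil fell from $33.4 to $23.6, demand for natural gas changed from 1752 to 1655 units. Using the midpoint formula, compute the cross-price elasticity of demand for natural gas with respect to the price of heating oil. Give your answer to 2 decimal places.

0.17

ΔQ_x = 1655 − 1752 = -97; ΔP_y = 23.6 − 33.4 = -9.8.
Midpoints: P̄_y = 28.50, Q̄_x = 1703.5.
ε_xy = (ΔQ_x/ΔP_y)(P̄_y/Q̄_x) = (-97/-9.8)(28.50/1703.5).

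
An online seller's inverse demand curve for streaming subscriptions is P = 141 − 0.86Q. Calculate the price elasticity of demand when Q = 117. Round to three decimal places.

At Q = 117, P = 141 − 0.86(117) = 40.38.
dP/dQ = −0.86, so dQ/dP = 1/(−0.86) = -1.163.
ε = (dQ/dP)(P/Q) = (-1.163)(40.38/117).

-0.401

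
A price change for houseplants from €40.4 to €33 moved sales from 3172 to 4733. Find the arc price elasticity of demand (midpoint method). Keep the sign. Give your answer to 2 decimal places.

ΔQ = 4733 − 3172 = 1561; ΔP = 33 − 40.4 = -7.4.
Midpoints: P̄ = 36.70, Q̄ = 3952.5.
ε = (ΔQ/ΔP)(P̄/Q̄) = (1561/-7.4)(36.70/3952.5).

-1.96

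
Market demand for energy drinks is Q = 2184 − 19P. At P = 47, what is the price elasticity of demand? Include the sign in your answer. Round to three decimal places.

At P = 47, Q = 1291.
dQ/dP = −19.
ε = (dQ/dP)(P/Q) = (-19)(47/1291).
|ε| < 1, so demand is inelastic at this price.

-0.692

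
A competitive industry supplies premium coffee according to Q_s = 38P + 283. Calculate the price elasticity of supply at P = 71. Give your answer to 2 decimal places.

At P = 71, Q_s = 2981.
dQ_s/dP = 38.
ε_s = (dQ_s/dP)(P/Q_s) = (38)(71/2981).

0.91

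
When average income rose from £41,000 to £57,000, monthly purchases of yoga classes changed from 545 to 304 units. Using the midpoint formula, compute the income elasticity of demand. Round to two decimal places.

ΔQ = -241, ΔI = 16000. Midpoints: Ī = 49,000, Q̄ = 424.5.
ε_I = (ΔQ/ΔI)(Ī/Q̄) = (-241/16000)(49000/424.5).

-1.74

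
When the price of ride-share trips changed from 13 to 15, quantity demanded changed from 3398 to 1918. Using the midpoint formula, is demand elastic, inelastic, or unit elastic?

elastic

Arc ε ≈ -3.898.
|ε| = 3.90 > 1.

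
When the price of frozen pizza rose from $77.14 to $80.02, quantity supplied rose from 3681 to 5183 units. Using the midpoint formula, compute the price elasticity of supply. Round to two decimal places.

9.25

ΔQ = 5183 − 3681 = 1502; ΔP = 80.02 − 77.14 = 2.88.
Midpoints: P̄ = 78.58, Q̄ = 4432.0.
ε_s = (ΔQ/ΔP)(P̄/Q̄) = (1502/2.88)(78.58/4432.0).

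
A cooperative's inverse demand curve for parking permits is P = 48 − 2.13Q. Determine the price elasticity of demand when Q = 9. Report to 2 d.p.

At Q = 9, P = 48 − 2.13(9) = 28.83.
dP/dQ = −2.13, so dQ/dP = 1/(−2.13) = -0.469.
ε = (dQ/dP)(P/Q) = (-0.469)(28.83/9).

-1.50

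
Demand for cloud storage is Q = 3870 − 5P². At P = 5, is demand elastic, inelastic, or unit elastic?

inelastic

Q = 3745, dQ/dP = -50.
ε = (dQ/dP)(P/Q) ≈ -0.067.
|ε| = 0.07 < 1.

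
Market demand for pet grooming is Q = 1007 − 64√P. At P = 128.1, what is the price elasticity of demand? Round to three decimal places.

-1.281

At P = 128.1, Q = 282.640.
dQ/dP = −64/(2√P) = -2.827.
ε = (dQ/dP)(P/Q) = (-2.827)(128.1/282.640).
|ε| > 1, so demand is elastic at this price.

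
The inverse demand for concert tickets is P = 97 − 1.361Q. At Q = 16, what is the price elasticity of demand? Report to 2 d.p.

-3.45

At Q = 16, P = 97 − 1.361(16) = 75.22.
dP/dQ = −1.361, so dQ/dP = 1/(−1.361) = -0.735.
ε = (dQ/dP)(P/Q) = (-0.735)(75.22/16).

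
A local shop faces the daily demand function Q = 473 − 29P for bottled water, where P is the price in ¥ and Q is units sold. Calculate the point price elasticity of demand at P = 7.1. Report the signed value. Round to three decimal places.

At P = 7.1, Q = 267.100.
dQ/dP = −29.
ε = (dQ/dP)(P/Q) = (-29)(7.1/267.100).

-0.771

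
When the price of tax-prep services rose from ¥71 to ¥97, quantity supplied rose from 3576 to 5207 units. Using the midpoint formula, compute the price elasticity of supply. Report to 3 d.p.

1.200

ΔQ = 5207 − 3576 = 1631; ΔP = 97 − 71 = 26.
Midpoints: P̄ = 84.00, Q̄ = 4391.5.
ε_s = (ΔQ/ΔP)(P̄/Q̄) = (1631/26)(84.00/4391.5).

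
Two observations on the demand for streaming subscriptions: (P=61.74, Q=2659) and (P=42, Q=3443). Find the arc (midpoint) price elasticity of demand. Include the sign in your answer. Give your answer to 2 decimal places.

ΔQ = 3443 − 2659 = 784; ΔP = 42 − 61.74 = -19.74.
Midpoints: P̄ = 51.87, Q̄ = 3051.0.
ε = (ΔQ/ΔP)(P̄/Q̄) = (784/-19.74)(51.87/3051.0).

-0.68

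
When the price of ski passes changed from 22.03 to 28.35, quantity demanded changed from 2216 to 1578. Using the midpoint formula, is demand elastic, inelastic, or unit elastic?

Arc ε ≈ -1.340.
|ε| = 1.34 > 1.

elastic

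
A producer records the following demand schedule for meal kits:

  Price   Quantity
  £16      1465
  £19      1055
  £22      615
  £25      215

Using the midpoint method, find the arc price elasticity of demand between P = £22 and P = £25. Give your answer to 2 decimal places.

At P = 22, Q = 615; at P = 25, Q = 215.
ΔQ = -400, ΔP = 3. Midpoints: P̄ = 23.50, Q̄ = 415.0.
ε = (ΔQ/ΔP)(P̄/Q̄) = (-400/3)(23.50/415.0).

-7.55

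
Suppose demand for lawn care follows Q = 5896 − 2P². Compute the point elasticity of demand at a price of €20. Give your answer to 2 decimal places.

At P = 20, Q = 5096.
dQ/dP = −4P = -80.
ε = (dQ/dP)(P/Q) = (-80)(20/5096).

-0.31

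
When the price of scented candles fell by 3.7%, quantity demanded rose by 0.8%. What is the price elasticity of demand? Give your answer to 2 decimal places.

-0.22

ε = %ΔQ / %ΔP = (0.8)/(-3.7) = -0.216.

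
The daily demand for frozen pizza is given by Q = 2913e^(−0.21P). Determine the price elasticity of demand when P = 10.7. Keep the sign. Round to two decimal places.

-2.25

At P = 10.7, Q = 307.950.
dQ/dP = −0.21·2913e^(−0.21P) = −0.21Q = -64.670.
ε = (dQ/dP)(P/Q) = (-64.670)(10.7/307.950).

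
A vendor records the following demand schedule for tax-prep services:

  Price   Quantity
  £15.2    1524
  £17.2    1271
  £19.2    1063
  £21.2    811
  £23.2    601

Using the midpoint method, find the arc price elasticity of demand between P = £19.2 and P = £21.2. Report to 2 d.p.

-2.72

At P = 19.2, Q = 1063; at P = 21.2, Q = 811.
ΔQ = -252, ΔP = 2.0. Midpoints: P̄ = 20.20, Q̄ = 937.0.
ε = (ΔQ/ΔP)(P̄/Q̄) = (-252/2.0)(20.20/937.0).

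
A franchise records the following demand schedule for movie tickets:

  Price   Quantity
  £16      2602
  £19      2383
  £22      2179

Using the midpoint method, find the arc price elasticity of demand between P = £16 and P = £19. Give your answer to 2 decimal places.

-0.51

At P = 16, Q = 2602; at P = 19, Q = 2383.
ΔQ = -219, ΔP = 3. Midpoints: P̄ = 17.50, Q̄ = 2492.5.
ε = (ΔQ/ΔP)(P̄/Q̄) = (-219/3)(17.50/2492.5).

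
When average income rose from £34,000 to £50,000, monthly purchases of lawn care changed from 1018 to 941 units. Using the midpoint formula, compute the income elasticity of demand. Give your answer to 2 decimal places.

-0.21

ΔQ = -77, ΔI = 16000. Midpoints: Ī = 42,000, Q̄ = 979.5.
ε_I = (ΔQ/ΔI)(Ī/Q̄) = (-77/16000)(42000/979.5).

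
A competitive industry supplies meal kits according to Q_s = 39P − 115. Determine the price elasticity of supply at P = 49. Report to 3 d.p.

At P = 49, Q_s = 1796.
dQ_s/dP = 39.
ε_s = (dQ_s/dP)(P/Q_s) = (39)(49/1796).

1.064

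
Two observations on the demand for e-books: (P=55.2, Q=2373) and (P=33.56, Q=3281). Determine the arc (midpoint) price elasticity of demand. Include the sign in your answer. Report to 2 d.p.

ΔQ = 3281 − 2373 = 908; ΔP = 33.56 − 55.2 = -21.64.
Midpoints: P̄ = 44.38, Q̄ = 2827.0.
ε = (ΔQ/ΔP)(P̄/Q̄) = (908/-21.64)(44.38/2827.0).

-0.66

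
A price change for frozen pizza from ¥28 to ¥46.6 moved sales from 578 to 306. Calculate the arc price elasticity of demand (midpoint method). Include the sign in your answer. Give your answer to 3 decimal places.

-1.234

ΔQ = 306 − 578 = -272; ΔP = 46.6 − 28 = 18.6.
Midpoints: P̄ = 37.30, Q̄ = 442.0.
ε = (ΔQ/ΔP)(P̄/Q̄) = (-272/18.6)(37.30/442.0).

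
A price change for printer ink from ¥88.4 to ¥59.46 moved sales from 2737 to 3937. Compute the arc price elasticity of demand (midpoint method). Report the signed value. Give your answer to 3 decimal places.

-0.919

ΔQ = 3937 − 2737 = 1200; ΔP = 59.46 − 88.4 = -28.94.
Midpoints: P̄ = 73.93, Q̄ = 3337.0.
ε = (ΔQ/ΔP)(P̄/Q̄) = (1200/-28.94)(73.93/3337.0).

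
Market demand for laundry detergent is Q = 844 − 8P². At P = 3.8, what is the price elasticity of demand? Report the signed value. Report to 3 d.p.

-0.317

At P = 3.8, Q = 728.480.
dQ/dP = −16P = -60.800.
ε = (dQ/dP)(P/Q) = (-60.800)(3.8/728.480).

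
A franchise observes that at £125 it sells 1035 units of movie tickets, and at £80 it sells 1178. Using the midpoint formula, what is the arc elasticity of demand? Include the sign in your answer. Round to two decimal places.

ΔQ = 1178 − 1035 = 143; ΔP = 80 − 125 = -45.
Midpoints: P̄ = 102.50, Q̄ = 1106.5.
ε = (ΔQ/ΔP)(P̄/Q̄) = (143/-45)(102.50/1106.5).

-0.29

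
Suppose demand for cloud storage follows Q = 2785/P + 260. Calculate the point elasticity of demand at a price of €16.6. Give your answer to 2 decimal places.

At P = 16.6, Q = 427.771.
dQ/dP = −2785/P² = -10.107.
ε = (dQ/dP)(P/Q) = (-10.107)(16.6/427.771).
|ε| < 1, so demand is inelastic at this price.

-0.39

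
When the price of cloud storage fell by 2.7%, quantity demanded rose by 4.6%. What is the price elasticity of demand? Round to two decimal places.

ε = %ΔQ / %ΔP = (4.6)/(-2.7) = -1.704.

-1.70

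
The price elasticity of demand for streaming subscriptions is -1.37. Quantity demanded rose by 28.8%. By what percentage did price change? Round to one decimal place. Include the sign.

%ΔP ≈ %ΔQ / ε = (28.8%)/(-1.37) = -21.02%.

-21.0%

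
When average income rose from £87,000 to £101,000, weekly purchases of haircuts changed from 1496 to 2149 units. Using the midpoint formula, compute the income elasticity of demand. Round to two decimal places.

ΔQ = 653, ΔI = 14000. Midpoints: Ī = 94,000, Q̄ = 1822.5.
ε_I = (ΔQ/ΔI)(Ī/Q̄) = (653/14000)(94000/1822.5).
ε_I > 0, so the good is normal.

2.41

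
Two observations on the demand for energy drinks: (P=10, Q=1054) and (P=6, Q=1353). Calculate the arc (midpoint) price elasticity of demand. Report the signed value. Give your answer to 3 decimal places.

ΔQ = 1353 − 1054 = 299; ΔP = 6 − 10 = -4.
Midpoints: P̄ = 8.00, Q̄ = 1203.5.
ε = (ΔQ/ΔP)(P̄/Q̄) = (299/-4)(8.00/1203.5).

-0.497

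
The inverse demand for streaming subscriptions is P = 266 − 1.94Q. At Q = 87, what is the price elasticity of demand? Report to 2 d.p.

At Q = 87, P = 266 − 1.94(87) = 97.22.
dP/dQ = −1.94, so dQ/dP = 1/(−1.94) = -0.515.
ε = (dQ/dP)(P/Q) = (-0.515)(97.22/87).

-0.58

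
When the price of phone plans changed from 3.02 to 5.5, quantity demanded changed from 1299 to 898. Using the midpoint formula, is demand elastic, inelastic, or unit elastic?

Arc ε ≈ -0.627.
|ε| = 0.63 < 1.

inelastic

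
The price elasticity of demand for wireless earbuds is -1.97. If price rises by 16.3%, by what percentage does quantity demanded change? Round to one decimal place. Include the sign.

%ΔQ ≈ ε × %ΔP = (-1.97)(16.3%) = -32.11%.

-32.1%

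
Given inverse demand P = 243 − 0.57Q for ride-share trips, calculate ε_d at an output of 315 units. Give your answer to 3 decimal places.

-0.353

At Q = 315, P = 243 − 0.57(315) = 63.45.
dP/dQ = −0.57, so dQ/dP = 1/(−0.57) = -1.754.
ε = (dQ/dP)(P/Q) = (-1.754)(63.45/315).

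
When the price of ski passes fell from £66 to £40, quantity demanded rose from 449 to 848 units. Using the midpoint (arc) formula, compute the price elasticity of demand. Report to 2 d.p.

ΔQ = 848 − 449 = 399; ΔP = 40 − 66 = -26.
Midpoints: P̄ = 53.00, Q̄ = 648.5.
ε = (ΔQ/ΔP)(P̄/Q̄) = (399/-26)(53.00/648.5).

-1.25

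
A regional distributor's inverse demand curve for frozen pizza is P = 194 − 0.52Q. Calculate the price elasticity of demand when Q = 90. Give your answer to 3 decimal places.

-3.145

At Q = 90, P = 194 − 0.52(90) = 147.20.
dP/dQ = −0.52, so dQ/dP = 1/(−0.52) = -1.923.
ε = (dQ/dP)(P/Q) = (-1.923)(147.20/90).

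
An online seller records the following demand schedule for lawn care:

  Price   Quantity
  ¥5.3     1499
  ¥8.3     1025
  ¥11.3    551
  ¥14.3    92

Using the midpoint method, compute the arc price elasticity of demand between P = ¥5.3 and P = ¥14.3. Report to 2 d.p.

-1.93

At P = 5.3, Q = 1499; at P = 14.3, Q = 92.
ΔQ = -1407, ΔP = 9.0. Midpoints: P̄ = 9.80, Q̄ = 795.5.
ε = (ΔQ/ΔP)(P̄/Q̄) = (-1407/9.0)(9.80/795.5).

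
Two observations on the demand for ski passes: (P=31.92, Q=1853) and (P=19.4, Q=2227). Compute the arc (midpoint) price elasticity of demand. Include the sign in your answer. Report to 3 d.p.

-0.376

ΔQ = 2227 − 1853 = 374; ΔP = 19.4 − 31.92 = -12.52.
Midpoints: P̄ = 25.66, Q̄ = 2040.0.
ε = (ΔQ/ΔP)(P̄/Q̄) = (374/-12.52)(25.66/2040.0).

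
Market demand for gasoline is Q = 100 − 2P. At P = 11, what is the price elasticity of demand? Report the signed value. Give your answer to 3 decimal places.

-0.282

At P = 11, Q = 78.
dQ/dP = −2.
ε = (dQ/dP)(P/Q) = (-2)(11/78).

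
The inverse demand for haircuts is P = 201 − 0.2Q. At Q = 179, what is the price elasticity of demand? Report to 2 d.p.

At Q = 179, P = 201 − 0.2(179) = 165.20.
dP/dQ = −0.2, so dQ/dP = 1/(−0.2) = -5.000.
ε = (dQ/dP)(P/Q) = (-5.000)(165.20/179).

-4.61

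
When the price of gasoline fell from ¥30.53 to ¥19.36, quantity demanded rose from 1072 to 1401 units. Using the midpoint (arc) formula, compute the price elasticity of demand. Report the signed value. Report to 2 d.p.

-0.59

ΔQ = 1401 − 1072 = 329; ΔP = 19.36 − 30.53 = -11.17.
Midpoints: P̄ = 24.95, Q̄ = 1236.5.
ε = (ΔQ/ΔP)(P̄/Q̄) = (329/-11.17)(24.95/1236.5).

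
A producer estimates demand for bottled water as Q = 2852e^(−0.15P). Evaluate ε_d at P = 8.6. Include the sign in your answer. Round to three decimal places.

-1.290

At P = 8.6, Q = 785.072.
dQ/dP = −0.15·2852e^(−0.15P) = −0.15Q = -117.761.
ε = (dQ/dP)(P/Q) = (-117.761)(8.6/785.072).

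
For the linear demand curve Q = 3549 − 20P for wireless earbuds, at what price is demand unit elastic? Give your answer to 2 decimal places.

For linear demand Q = a − bP, ε = −bP/(a − bP). |ε| = 1 when bP = a − bP, i.e. P = a/(2b).
P = 3549/(2·20) = 3549/40 = 88.7250.

88.73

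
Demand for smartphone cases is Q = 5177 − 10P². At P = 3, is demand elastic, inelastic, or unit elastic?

Q = 5087, dQ/dP = -60.
ε = (dQ/dP)(P/Q) ≈ -0.035.
|ε| = 0.04 < 1.

inelastic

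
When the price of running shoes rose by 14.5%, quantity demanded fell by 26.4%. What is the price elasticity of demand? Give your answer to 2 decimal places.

ε = %ΔQ / %ΔP = (-26.4)/(14.5) = -1.821.

-1.82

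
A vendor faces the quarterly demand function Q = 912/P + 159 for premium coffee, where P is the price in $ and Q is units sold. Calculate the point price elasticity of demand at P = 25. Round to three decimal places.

-0.187

At P = 25, Q = 195.480.
dQ/dP = −912/P² = -1.459.
ε = (dQ/dP)(P/Q) = (-1.459)(25/195.480).
|ε| < 1, so demand is inelastic at this price.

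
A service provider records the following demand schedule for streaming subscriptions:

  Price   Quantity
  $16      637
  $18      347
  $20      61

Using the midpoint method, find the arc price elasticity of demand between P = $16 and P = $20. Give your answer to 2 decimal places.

At P = 16, Q = 637; at P = 20, Q = 61.
ΔQ = -576, ΔP = 4. Midpoints: P̄ = 18.00, Q̄ = 349.0.
ε = (ΔQ/ΔP)(P̄/Q̄) = (-576/4)(18.00/349.0).

-7.43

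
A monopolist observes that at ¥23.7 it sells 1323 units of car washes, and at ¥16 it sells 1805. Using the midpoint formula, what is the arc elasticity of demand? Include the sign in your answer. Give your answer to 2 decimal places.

ΔQ = 1805 − 1323 = 482; ΔP = 16 − 23.7 = -7.7.
Midpoints: P̄ = 19.85, Q̄ = 1564.0.
ε = (ΔQ/ΔP)(P̄/Q̄) = (482/-7.7)(19.85/1564.0).

-0.79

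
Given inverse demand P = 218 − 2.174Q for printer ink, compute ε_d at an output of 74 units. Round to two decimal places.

At Q = 74, P = 218 − 2.174(74) = 57.12.
dP/dQ = −2.174, so dQ/dP = 1/(−2.174) = -0.460.
ε = (dQ/dP)(P/Q) = (-0.460)(57.12/74).

-0.36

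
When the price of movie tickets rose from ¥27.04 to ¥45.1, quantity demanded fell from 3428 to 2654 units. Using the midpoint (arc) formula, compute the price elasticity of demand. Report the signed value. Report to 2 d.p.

ΔQ = 2654 − 3428 = -774; ΔP = 45.1 − 27.04 = 18.06.
Midpoints: P̄ = 36.07, Q̄ = 3041.0.
ε = (ΔQ/ΔP)(P̄/Q̄) = (-774/18.06)(36.07/3041.0).

-0.51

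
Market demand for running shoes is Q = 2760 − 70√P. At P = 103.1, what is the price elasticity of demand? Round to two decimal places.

At P = 103.1, Q = 2049.233.
dQ/dP = −70/(2√P) = -3.447.
ε = (dQ/dP)(P/Q) = (-3.447)(103.1/2049.233).

-0.17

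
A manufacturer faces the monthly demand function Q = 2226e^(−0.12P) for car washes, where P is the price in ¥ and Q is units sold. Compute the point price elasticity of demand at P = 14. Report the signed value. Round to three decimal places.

-1.680

At P = 14, Q = 414.868.
dQ/dP = −0.12·2226e^(−0.12P) = −0.12Q = -49.784.
ε = (dQ/dP)(P/Q) = (-49.784)(14/414.868).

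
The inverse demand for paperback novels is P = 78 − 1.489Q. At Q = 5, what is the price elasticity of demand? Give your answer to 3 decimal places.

-9.477

At Q = 5, P = 78 − 1.489(5) = 70.56.
dP/dQ = −1.489, so dQ/dP = 1/(−1.489) = -0.672.
ε = (dQ/dP)(P/Q) = (-0.672)(70.56/5).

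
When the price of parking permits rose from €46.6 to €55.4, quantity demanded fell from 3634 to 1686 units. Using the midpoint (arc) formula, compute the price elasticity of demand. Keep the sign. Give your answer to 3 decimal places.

ΔQ = 1686 − 3634 = -1948; ΔP = 55.4 − 46.6 = 8.8.
Midpoints: P̄ = 51.00, Q̄ = 2660.0.
ε = (ΔQ/ΔP)(P̄/Q̄) = (-1948/8.8)(51.00/2660.0).

-4.244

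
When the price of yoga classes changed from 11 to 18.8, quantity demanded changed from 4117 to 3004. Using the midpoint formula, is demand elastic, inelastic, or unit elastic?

Arc ε ≈ -0.597.
|ε| = 0.60 < 1.

inelastic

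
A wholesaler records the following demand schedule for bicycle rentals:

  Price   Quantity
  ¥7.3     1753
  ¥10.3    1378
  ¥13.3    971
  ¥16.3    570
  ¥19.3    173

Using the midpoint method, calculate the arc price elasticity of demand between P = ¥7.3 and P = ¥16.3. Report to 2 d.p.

At P = 7.3, Q = 1753; at P = 16.3, Q = 570.
ΔQ = -1183, ΔP = 9.0. Midpoints: P̄ = 11.80, Q̄ = 1161.5.
ε = (ΔQ/ΔP)(P̄/Q̄) = (-1183/9.0)(11.80/1161.5).

-1.34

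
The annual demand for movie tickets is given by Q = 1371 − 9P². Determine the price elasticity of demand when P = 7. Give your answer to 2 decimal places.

-0.95

At P = 7, Q = 930.
dQ/dP = −18P = -126.
ε = (dQ/dP)(P/Q) = (-126)(7/930).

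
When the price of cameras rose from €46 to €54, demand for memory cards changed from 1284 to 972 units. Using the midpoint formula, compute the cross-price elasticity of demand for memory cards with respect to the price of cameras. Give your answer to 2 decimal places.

-1.73

ΔQ_x = 972 − 1284 = -312; ΔP_y = 54 − 46 = 8.
Midpoints: P̄_y = 50.00, Q̄_x = 1128.0.
ε_xy = (ΔQ_x/ΔP_y)(P̄_y/Q̄_x) = (-312/8)(50.00/1128.0).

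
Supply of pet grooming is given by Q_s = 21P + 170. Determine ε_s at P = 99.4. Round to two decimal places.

0.92

At P = 99.4, Q_s = 2257.40.
dQ_s/dP = 21.
ε_s = (dQ_s/dP)(P/Q_s) = (21)(99.4/2257.40).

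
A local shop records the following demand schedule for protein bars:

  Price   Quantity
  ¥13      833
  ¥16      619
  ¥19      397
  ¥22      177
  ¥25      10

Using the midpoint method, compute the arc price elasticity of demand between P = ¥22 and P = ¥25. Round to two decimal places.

At P = 22, Q = 177; at P = 25, Q = 10.
ΔQ = -167, ΔP = 3. Midpoints: P̄ = 23.50, Q̄ = 93.5.
ε = (ΔQ/ΔP)(P̄/Q̄) = (-167/3)(23.50/93.5).

-13.99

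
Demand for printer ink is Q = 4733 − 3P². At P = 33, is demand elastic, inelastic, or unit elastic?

elastic

Q = 1466, dQ/dP = -198.
ε = (dQ/dP)(P/Q) ≈ -4.457.
|ε| = 4.46 > 1.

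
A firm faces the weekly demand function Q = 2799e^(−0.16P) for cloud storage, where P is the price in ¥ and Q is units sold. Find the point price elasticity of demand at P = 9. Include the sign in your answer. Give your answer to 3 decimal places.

At P = 9, Q = 663.161.
dQ/dP = −0.16·2799e^(−0.16P) = −0.16Q = -106.106.
ε = (dQ/dP)(P/Q) = (-106.106)(9/663.161).
|ε| > 1, so demand is elastic at this price.

-1.440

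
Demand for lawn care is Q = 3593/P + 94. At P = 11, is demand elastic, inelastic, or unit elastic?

inelastic

Q = 420.636, dQ/dP = -29.694.
ε = (dQ/dP)(P/Q) ≈ -0.777.
|ε| = 0.78 < 1.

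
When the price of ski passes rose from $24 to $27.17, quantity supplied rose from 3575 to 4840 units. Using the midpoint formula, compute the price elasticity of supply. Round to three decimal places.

ΔQ = 4840 − 3575 = 1265; ΔP = 27.17 − 24 = 3.17.
Midpoints: P̄ = 25.59, Q̄ = 4207.5.
ε_s = (ΔQ/ΔP)(P̄/Q̄) = (1265/3.17)(25.59/4207.5).

2.427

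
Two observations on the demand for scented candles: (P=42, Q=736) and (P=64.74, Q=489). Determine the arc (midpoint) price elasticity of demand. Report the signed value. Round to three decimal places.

-0.946

ΔQ = 489 − 736 = -247; ΔP = 64.74 − 42 = 22.74.
Midpoints: P̄ = 53.37, Q̄ = 612.5.
ε = (ΔQ/ΔP)(P̄/Q̄) = (-247/22.74)(53.37/612.5).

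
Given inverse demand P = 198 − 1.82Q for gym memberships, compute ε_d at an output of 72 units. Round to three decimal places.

At Q = 72, P = 198 − 1.82(72) = 66.96.
dP/dQ = −1.82, so dQ/dP = 1/(−1.82) = -0.549.
ε = (dQ/dP)(P/Q) = (-0.549)(66.96/72).

-0.511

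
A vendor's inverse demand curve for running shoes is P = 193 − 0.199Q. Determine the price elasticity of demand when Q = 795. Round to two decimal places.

-0.22

At Q = 795, P = 193 − 0.199(795) = 34.79.
dP/dQ = −0.199, so dQ/dP = 1/(−0.199) = -5.025.
ε = (dQ/dP)(P/Q) = (-5.025)(34.79/795).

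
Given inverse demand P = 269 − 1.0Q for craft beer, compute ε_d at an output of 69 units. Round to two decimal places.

At Q = 69, P = 269 − 1.0(69) = 200.00.
dP/dQ = −1.0, so dQ/dP = 1/(−1.0) = -1.000.
ε = (dQ/dP)(P/Q) = (-1.000)(200.00/69).

-2.90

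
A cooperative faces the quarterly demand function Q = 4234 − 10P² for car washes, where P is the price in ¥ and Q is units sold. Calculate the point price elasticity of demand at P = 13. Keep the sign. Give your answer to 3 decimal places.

-1.329

At P = 13, Q = 2544.
dQ/dP = −20P = -260.
ε = (dQ/dP)(P/Q) = (-260)(13/2544).
|ε| > 1, so demand is elastic at this price.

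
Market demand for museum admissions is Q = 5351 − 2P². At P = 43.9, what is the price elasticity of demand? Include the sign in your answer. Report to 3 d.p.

-5.151

At P = 43.9, Q = 1496.580.
dQ/dP = −4P = -175.600.
ε = (dQ/dP)(P/Q) = (-175.600)(43.9/1496.580).
|ε| > 1, so demand is elastic at this price.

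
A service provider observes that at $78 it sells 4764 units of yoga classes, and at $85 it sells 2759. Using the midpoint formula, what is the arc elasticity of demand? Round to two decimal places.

ΔQ = 2759 − 4764 = -2005; ΔP = 85 − 78 = 7.
Midpoints: P̄ = 81.50, Q̄ = 3761.5.
ε = (ΔQ/ΔP)(P̄/Q̄) = (-2005/7)(81.50/3761.5).

-6.21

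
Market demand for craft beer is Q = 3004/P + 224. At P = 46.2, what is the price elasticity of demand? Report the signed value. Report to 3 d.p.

At P = 46.2, Q = 289.022.
dQ/dP = −3004/P² = -1.407.
ε = (dQ/dP)(P/Q) = (-1.407)(46.2/289.022).
|ε| < 1, so demand is inelastic at this price.

-0.225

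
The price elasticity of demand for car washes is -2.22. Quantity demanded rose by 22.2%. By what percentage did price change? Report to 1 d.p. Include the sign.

-10.0%

%ΔP ≈ %ΔQ / ε = (22.2%)/(-2.22) = -10.00%.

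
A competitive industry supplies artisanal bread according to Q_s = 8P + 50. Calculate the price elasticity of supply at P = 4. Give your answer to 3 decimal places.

At P = 4, Q_s = 82.
dQ_s/dP = 8.
ε_s = (dQ_s/dP)(P/Q_s) = (8)(4/82).

0.390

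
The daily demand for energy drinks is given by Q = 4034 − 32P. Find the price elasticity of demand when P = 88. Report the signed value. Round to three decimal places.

At P = 88, Q = 1218.
dQ/dP = −32.
ε = (dQ/dP)(P/Q) = (-32)(88/1218).

-2.312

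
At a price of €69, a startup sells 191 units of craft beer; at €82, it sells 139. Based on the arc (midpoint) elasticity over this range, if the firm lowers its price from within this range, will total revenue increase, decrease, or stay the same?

increase

Arc ε = (-52/13)(75.50/165.0) ≈ -1.830.
|ε| = 1.83 > 1, so demand is elastic. A price cut therefore raises total revenue.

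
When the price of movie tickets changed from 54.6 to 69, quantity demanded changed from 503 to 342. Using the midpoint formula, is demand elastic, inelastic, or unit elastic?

Arc ε ≈ -1.635.
|ε| = 1.64 > 1.

elastic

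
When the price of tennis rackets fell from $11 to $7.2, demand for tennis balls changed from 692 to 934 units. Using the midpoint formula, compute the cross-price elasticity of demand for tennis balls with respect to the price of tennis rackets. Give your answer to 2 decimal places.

ΔQ_x = 934 − 692 = 242; ΔP_y = 7.2 − 11 = -3.8.
Midpoints: P̄_y = 9.10, Q̄_x = 813.0.
ε_xy = (ΔQ_x/ΔP_y)(P̄_y/Q̄_x) = (242/-3.8)(9.10/813.0).
ε_xy < 0, so the goods are complements.

-0.71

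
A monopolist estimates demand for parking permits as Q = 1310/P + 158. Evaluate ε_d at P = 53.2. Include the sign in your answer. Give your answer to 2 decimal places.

-0.13

At P = 53.2, Q = 182.624.
dQ/dP = −1310/P² = -0.463.
ε = (dQ/dP)(P/Q) = (-0.463)(53.2/182.624).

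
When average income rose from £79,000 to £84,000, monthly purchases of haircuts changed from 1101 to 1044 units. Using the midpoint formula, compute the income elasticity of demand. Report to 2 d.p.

ΔQ = -57, ΔI = 5000. Midpoints: Ī = 81,500, Q̄ = 1072.5.
ε_I = (ΔQ/ΔI)(Ī/Q̄) = (-57/5000)(81500/1072.5).
ε_I < 0, so the good is inferior.

-0.87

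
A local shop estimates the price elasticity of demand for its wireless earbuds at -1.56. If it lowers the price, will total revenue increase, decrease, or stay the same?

increase

|ε| = 1.56 > 1, so demand is elastic. A price cut therefore raises total revenue.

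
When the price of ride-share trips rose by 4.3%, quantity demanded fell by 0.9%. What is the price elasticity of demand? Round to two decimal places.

ε = %ΔQ / %ΔP = (-0.9)/(4.3) = -0.209.

-0.21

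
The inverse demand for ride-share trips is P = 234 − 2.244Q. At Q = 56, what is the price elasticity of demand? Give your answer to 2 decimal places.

-0.86

At Q = 56, P = 234 − 2.244(56) = 108.34.
dP/dQ = −2.244, so dQ/dP = 1/(−2.244) = -0.446.
ε = (dQ/dP)(P/Q) = (-0.446)(108.34/56).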